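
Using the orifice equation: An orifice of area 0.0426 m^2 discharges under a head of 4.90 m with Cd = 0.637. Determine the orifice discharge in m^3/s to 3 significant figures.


Approach: apply the orifice equation, Q = Cd*A*sqrt(2*g*h).
Q = 0.637 * 0.0426 * sqrt(2*9.81*4.90) = 0.266 m^3/s
Therefore the orifice discharge = 0.266 m^3/s.


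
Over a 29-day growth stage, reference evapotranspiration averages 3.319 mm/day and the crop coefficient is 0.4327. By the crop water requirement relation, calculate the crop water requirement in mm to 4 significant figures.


Approach: apply the crop water requirement relation, CWR = ET0 * Kc * days.
CWR = 3.319 * 0.4327 * 29 = 41.65 mm
Therefore the crop water requirement = 41.65 mm.


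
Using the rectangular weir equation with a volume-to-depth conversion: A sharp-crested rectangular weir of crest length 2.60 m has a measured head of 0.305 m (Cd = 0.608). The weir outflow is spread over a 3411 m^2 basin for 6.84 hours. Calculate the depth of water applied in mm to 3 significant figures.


Approach: apply the rectangular weir equation with a volume-to-depth conversion, Q = (2/3)*Cd*L*sqrt(2g)*H^1.5; d = Q*t/A * 1000.
Step 1 — weir discharge:
  Q = (2/3)*0.608*2.60*sqrt(2*9.81)*0.305^1.5 = 0.78629 m^3/s
Step 2 — volume: V = 0.78629 * 6.84*3600 = 19362 m^3
Step 3 — depth: d = V/A * 1000 = 19362/3411 * 1000 = 5680 mm
Therefore the depth of water applied = 5680 mm.


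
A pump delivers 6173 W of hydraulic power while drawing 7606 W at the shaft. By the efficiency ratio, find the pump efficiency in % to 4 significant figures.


Approach: apply the efficiency ratio, eta = (P_out/P_in)*100.
eta = (6173 / 7606) * 100 = 81.16 %
Therefore the pump efficiency = 81.16 %.


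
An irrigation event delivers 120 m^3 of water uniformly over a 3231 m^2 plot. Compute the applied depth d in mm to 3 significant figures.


Approach: apply depth from volume over area, d = (V/A)*1000.
d = (120 / 3231) * 1000 = 37.1 mm
Therefore the applied depth d = 37.1 mm.


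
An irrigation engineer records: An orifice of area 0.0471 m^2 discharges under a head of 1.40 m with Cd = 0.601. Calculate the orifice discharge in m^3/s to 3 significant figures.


Approach: apply the orifice equation, Q = Cd*A*sqrt(2*g*h).
Q = 0.601 * 0.0471 * sqrt(2*9.81*1.40) = 0.148 m^3/s
Therefore the orifice discharge = 0.148 m^3/s.


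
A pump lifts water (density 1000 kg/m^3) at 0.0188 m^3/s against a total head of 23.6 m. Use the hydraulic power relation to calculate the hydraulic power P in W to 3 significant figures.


Approach: apply the hydraulic power relation, P = rho*g*Q*H.
P = 1000 * 9.81 * 0.0188 * 23.6 = 4350 W
Therefore the hydraulic power P = 4350 W.


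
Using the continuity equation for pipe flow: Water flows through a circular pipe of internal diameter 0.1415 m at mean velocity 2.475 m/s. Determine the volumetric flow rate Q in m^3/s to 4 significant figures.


Approach: apply the continuity equation for pipe flow, Q = A * v with A = pi*(D/2)^2.
A = pi*(0.1415/2)^2 = 0.0157254 m^2
Q = 0.0157254 * 2.475 = 0.03892 m^3/s
Therefore the volumetric flow rate Q = 0.03892 m^3/s.


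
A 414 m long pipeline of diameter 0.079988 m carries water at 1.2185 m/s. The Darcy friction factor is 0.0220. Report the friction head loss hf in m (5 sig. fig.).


Approach: apply the Darcy-Weisbach equation, hf = f*(L/D)*(v^2/(2g)).
hf = 0.0220 * (414/0.079988) * (1.2185^2 / (2*9.81))
hf = 8.6169 m
Therefore the friction head loss hf = 8.6169 m.


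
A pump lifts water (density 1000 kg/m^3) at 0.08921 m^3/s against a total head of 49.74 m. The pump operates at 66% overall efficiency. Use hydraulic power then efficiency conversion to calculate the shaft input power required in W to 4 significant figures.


Approach: apply hydraulic power then efficiency conversion, P = rho*g*Q*H; P_in = P/eta.
Step 1 — hydraulic power (P = rho*g*Q*H):
  P = 1000 * 9.81 * 0.08921 * 49.74 = 43530.0 W
Step 2 — input power: P_in = P/eta = 43530.0 / 0.66 = 65950 W
Therefore the shaft input power required = 65950 W.


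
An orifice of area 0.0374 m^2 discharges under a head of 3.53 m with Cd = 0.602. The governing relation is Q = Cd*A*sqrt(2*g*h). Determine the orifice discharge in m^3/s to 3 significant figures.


Q = 0.602 * 0.0374 * sqrt(2*9.81*3.53) = 0.187 m^3/s
Therefore the orifice discharge = 0.187 m^3/s.


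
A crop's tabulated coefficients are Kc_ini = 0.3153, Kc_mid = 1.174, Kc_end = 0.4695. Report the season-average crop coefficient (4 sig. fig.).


Approach: apply a simple seasonal average, Kc_avg = (Kc_ini + Kc_mid + Kc_end)/3.
Kc_avg = (0.3153 + 1.174 + 0.4695)/3 = 0.6529
Therefore the season-average crop coefficient = 0.6529.


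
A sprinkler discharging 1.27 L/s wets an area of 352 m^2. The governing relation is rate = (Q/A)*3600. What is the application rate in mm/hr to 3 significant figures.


rate = (1.27 / 352) * 3600 = 13.0 mm/hr
Therefore the application rate = 13.0 mm/hr.


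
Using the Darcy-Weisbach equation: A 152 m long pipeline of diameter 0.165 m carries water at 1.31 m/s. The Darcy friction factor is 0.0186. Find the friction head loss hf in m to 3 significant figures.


Approach: apply the Darcy-Weisbach equation, hf = f*(L/D)*(v^2/(2g)).
hf = 0.0186 * (152/0.165) * (1.31^2 / (2*9.81))
hf = 1.50 m
Therefore the friction head loss hf = 1.50 m.


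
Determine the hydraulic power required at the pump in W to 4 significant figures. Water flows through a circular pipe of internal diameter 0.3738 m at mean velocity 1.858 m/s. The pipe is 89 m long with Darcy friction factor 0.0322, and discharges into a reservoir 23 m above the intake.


Approach: apply continuity + Darcy-Weisbach + hydraulic power, Q = A*v; hf = f*(L/D)*(v^2/(2g)); H = static + hf; P = rho*g*Q*H.
Step 1 — flow rate (continuity, Q = A*v):
  A = pi*(0.3738/2)^2 = 0.109741 m^2
  Q = 0.109741 * 1.858 = 0.203899 m^3/s
Step 2 — friction head loss (Darcy-Weisbach):
  hf = 0.0322 * (89/0.3738) * (1.858^2 / (2*9.81))
  hf = 1.34896 m
Step 3 — total head: H = 23 + 1.34896 = 24.3490 m
Step 4 — hydraulic power (P = rho*g*Q*H):
  P = 1000 * 9.81 * 0.203899 * 24.3490 = 48700 W
Therefore the hydraulic power required at the pump = 48700 W.


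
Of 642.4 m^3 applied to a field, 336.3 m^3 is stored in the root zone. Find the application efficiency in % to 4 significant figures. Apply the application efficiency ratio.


Approach: apply the application efficiency ratio, Ea = (stored/applied)*100.
Ea = (336.3/642.4)*100 = 52.35 %
Therefore the application efficiency = 52.35 %.


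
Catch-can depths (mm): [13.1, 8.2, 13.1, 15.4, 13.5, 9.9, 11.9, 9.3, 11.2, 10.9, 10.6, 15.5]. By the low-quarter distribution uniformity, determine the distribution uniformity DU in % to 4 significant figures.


Approach: apply the low-quarter distribution uniformity, DU = (mean of lowest quarter of readings / overall mean)*100.
sorted lowest 3 of 12: [8.2, 9.3, 9.9] -> mean = 9.13333 mm
overall mean = 11.8833 mm
DU = (9.13333/11.8833)*100 = 76.86 %
Therefore the distribution uniformity DU = 76.86 %.


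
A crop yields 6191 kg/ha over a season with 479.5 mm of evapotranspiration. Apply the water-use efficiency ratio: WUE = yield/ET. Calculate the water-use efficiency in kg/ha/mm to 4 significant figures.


WUE = 6191 / 479.5 = 12.91 kg/ha/mm
Therefore the water-use efficiency = 12.91 kg/ha/mm.


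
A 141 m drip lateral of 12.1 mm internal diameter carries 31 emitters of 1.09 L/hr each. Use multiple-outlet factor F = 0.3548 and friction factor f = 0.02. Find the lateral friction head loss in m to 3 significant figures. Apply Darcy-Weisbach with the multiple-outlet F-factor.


Approach: apply Darcy-Weisbach with the multiple-outlet F-factor, Q = n*q/(3600*1000) m^3/s; v = Q/A; hf = F*f*(L/D)*(v^2/(2g)).
Q = 31*1.09/(3600*1000) = 9.3861e-06 m^3/s
A = pi*(12.1e-3/2)^2 = 1.1499e-04 m^2, so v = Q/A = 0.081625 m/s
hf = 0.3548*0.02*(141/0.0121)*(0.081625^2/(2*9.81)) = 0.0281 m
Therefore the lateral friction head loss = 0.0281 m.


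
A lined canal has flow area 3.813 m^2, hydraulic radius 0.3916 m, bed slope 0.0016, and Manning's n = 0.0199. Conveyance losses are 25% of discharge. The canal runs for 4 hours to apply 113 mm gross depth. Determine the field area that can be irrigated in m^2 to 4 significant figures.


Approach: apply Manning's equation with a conveyance and depth budget, Q = (1/n)*A*R^(2/3)*S^(1/2); Q_field = Q*(1-loss); Area = Q_field*t/(d/1000).
Step 1 — canal discharge (Manning's equation):
  Q = (1/0.0199) * 3.813 * 0.3916^(2/3) * 0.0016^(1/2) = 4.10238 m^3/s
Step 2 — delivered flow: Q_field = 4.10238*(1 - 25/100) = 3.07678 m^3/s
Step 3 — volume delivered: V = 3.07678 * 4*3600 = 44305.7 m^3
Step 4 — area served: A = V / (depth/1000) = 44305.7 / 0.113 = 392100 m^2
Therefore the field area that can be irrigated = 392100 m^2.


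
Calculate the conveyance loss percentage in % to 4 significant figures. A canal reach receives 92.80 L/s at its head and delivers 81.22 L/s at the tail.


Approach: apply the conveyance loss ratio, loss% = ((Q_head - Q_tail)/Q_head)*100.
loss = ((92.80 - 81.22)/92.80)*100 = 12.48 %
Therefore the conveyance loss percentage = 12.48 %.


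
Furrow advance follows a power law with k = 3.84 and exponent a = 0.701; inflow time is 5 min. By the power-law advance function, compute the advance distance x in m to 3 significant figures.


Approach: apply the power-law advance function, x = k*t^a.
x = 3.84 * 5^0.701 = 11.9 m
Therefore the advance distance x = 11.9 m.


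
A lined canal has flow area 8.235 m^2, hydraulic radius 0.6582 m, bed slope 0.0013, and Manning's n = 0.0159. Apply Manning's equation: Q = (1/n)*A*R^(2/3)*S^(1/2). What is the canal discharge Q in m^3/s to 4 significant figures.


Q = (1/0.0159) * 8.235 * 0.6582^(2/3) * 0.0013^(1/2) = 14.13 m^3/s
Therefore the canal discharge Q = 14.13 m^3/s.


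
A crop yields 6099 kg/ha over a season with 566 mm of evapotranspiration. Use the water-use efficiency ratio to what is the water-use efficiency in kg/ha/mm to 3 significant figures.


Approach: apply the water-use efficiency ratio, WUE = yield/ET.
WUE = 6099 / 566 = 10.8 kg/ha/mm
Therefore the water-use efficiency = 10.8 kg/ha/mm.


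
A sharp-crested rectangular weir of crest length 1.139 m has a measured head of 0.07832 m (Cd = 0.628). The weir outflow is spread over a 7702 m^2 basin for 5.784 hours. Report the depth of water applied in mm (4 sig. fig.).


Approach: apply the rectangular weir equation with a volume-to-depth conversion, Q = (2/3)*Cd*L*sqrt(2g)*H^1.5; d = Q*t/A * 1000.
Step 1 — weir discharge:
  Q = (2/3)*0.628*1.139*sqrt(2*9.81)*0.07832^1.5 = 0.0462968 m^3/s
Step 2 — volume: V = 0.0462968 * 5.784*3600 = 964.010 m^3
Step 3 — depth: d = V/A * 1000 = 964.010/7702 * 1000 = 125.2 mm
Therefore the depth of water applied = 125.2 mm.


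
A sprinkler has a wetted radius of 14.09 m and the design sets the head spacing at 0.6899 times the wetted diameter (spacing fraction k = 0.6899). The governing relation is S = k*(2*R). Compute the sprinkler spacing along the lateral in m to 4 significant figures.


S = 0.6899 * (2 * 14.09) = 19.44 m
Therefore the sprinkler spacing along the lateral = 19.44 m.


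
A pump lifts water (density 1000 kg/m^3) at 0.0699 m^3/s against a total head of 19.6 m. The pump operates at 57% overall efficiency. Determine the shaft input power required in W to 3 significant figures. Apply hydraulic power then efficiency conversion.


Approach: apply hydraulic power then efficiency conversion, P = rho*g*Q*H; P_in = P/eta.
Step 1 — hydraulic power (P = rho*g*Q*H):
  P = 1000 * 9.81 * 0.0699 * 19.6 = 13440 W
Step 2 — input power: P_in = P/eta = 13440 / 0.57 = 23600 W
Therefore the shaft input power required = 23600 W.


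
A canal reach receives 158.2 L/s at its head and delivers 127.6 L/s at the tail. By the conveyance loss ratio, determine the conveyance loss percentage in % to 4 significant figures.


Approach: apply the conveyance loss ratio, loss% = ((Q_head - Q_tail)/Q_head)*100.
loss = ((158.2 - 127.6)/158.2)*100 = 19.34 %
Therefore the conveyance loss percentage = 19.34 %.


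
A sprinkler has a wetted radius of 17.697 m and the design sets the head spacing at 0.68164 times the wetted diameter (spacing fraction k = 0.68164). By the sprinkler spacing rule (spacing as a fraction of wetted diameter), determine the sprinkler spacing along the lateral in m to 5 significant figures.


Approach: apply the sprinkler spacing rule (spacing as a fraction of wetted diameter), S = k*(2*R).
S = 0.68164 * (2 * 17.697) = 24.126 m
Therefore the sprinkler spacing along the lateral = 24.126 m.


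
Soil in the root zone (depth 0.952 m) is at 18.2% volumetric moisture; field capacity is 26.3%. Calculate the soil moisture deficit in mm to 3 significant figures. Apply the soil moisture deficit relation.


Approach: apply the soil moisture deficit relation, SMD = (FC - theta)/100 * depth * 1000.
SMD = (26.3 - 18.2)/100 * 0.952 * 1000 = 77.1 mm
Therefore the soil moisture deficit = 77.1 mm.


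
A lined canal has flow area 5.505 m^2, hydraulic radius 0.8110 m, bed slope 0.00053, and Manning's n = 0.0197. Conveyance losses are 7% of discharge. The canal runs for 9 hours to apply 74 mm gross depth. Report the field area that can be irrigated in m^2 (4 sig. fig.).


Approach: apply Manning's equation with a conveyance and depth budget, Q = (1/n)*A*R^(2/3)*S^(1/2); Q_field = Q*(1-loss); Area = Q_field*t/(d/1000).
Step 1 — canal discharge (Manning's equation):
  Q = (1/0.0197) * 5.505 * 0.8110^(2/3) * 0.00053^(1/2) = 5.59469 m^3/s
Step 2 — delivered flow: Q_field = 5.59469*(1 - 7/100) = 5.20306 m^3/s
Step 3 — volume delivered: V = 5.20306 * 9*3600 = 168579 m^3
Step 4 — area served: A = V / (depth/1000) = 168579 / 0.074 = 2278000 m^2
Therefore the field area that can be irrigated = 2278000 m^2.


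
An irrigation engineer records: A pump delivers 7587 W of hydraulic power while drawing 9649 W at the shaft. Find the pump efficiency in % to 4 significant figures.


Approach: apply the efficiency ratio, eta = (P_out/P_in)*100.
eta = (7587 / 9649) * 100 = 78.63 %
Therefore the pump efficiency = 78.63 %.


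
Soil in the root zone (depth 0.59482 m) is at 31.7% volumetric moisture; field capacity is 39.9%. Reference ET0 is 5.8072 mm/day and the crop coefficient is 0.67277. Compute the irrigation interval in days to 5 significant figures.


Approach: apply soil-water budget scheduling, SMD = (FC-theta)/100*depth*1000; ETc = ET0*Kc; interval = SMD/ETc.
Step 1 — soil moisture deficit:
  SMD = (39.9 - 31.7)/100 * 0.59482 * 1000 = 48.77524 mm
Step 2 — daily crop ET (ETc = ET0*Kc):
  ETc = 5.8072 * 0.67277 = 3.906910 mm/day
Step 3 — irrigation interval (SMD/ETc):
  interval = 48.77524 / 3.906910 = 12.484 days
Therefore the irrigation interval = 12.484 days.


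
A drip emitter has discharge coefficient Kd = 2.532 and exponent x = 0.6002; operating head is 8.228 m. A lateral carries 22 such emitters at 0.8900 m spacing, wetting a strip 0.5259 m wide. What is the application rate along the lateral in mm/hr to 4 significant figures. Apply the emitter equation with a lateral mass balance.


Approach: apply the emitter equation with a lateral mass balance, q = Kd*h^x; Q = n*q; rate = Q/(n*spacing*width).
Step 1 — single emitter flow (q = Kd*h^x):
  q = 2.532 * 8.228^0.6002 = 8.97064 L/hr
Step 2 — total lateral flow: Q = 22 * 8.97064 = 197.354 L/hr
Step 3 — wetted area: A = 22 * 0.8900 * 0.5259 = 10.2971 m^2
Step 4 — application rate: Q/A = 197.354/10.2971 = 19.17 mm/hr
Therefore the application rate along the lateral = 19.17 mm/hr.


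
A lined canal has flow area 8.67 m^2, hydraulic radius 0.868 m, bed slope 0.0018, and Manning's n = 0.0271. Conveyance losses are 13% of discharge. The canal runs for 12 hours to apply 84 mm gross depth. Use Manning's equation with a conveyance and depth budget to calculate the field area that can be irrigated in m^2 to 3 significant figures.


Approach: apply Manning's equation with a conveyance and depth budget, Q = (1/n)*A*R^(2/3)*S^(1/2); Q_field = Q*(1-loss); Area = Q_field*t/(d/1000).
Step 1 — canal discharge (Manning's equation):
  Q = (1/0.0271) * 8.67 * 0.868^(2/3) * 0.0018^(1/2) = 12.351 m^3/s
Step 2 — delivered flow: Q_field = 12.351*(1 - 13/100) = 10.745 m^3/s
Step 3 — volume delivered: V = 10.745 * 12*3600 = 464200 m^3
Step 4 — area served: A = V / (depth/1000) = 464200 / 0.084 = 5530000 m^2
Therefore the field area that can be irrigated = 5530000 m^2.


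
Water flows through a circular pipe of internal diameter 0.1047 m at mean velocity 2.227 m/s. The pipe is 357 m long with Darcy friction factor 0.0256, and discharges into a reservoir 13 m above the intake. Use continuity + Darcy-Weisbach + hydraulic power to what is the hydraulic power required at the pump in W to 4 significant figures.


Approach: apply continuity + Darcy-Weisbach + hydraulic power, Q = A*v; hf = f*(L/D)*(v^2/(2g)); H = static + hf; P = rho*g*Q*H.
Step 1 — flow rate (continuity, Q = A*v):
  A = pi*(0.1047/2)^2 = 0.00860961 m^2
  Q = 0.00860961 * 2.227 = 0.0191736 m^3/s
Step 2 — friction head loss (Darcy-Weisbach):
  hf = 0.0256 * (357/0.1047) * (2.227^2 / (2*9.81))
  hf = 22.0649 m
Step 3 — total head: H = 13 + 22.0649 = 35.0649 m
Step 4 — hydraulic power (P = rho*g*Q*H):
  P = 1000 * 9.81 * 0.0191736 * 35.0649 = 6595 W
Therefore the hydraulic power required at the pump = 6595 W.


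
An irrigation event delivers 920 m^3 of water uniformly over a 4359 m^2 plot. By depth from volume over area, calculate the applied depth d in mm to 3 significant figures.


Approach: apply depth from volume over area, d = (V/A)*1000.
d = (920 / 4359) * 1000 = 211 mm
Therefore the applied depth d = 211 mm.


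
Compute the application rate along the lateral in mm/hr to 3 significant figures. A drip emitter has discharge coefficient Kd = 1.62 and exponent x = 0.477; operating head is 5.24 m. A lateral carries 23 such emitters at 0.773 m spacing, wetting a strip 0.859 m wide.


Approach: apply the emitter equation with a lateral mass balance, q = Kd*h^x; Q = n*q; rate = Q/(n*spacing*width).
Step 1 — single emitter flow (q = Kd*h^x):
  q = 1.62 * 5.24^0.477 = 3.5697 L/hr
Step 2 — total lateral flow: Q = 23 * 3.5697 = 82.104 L/hr
Step 3 — wetted area: A = 23 * 0.773 * 0.859 = 15.272 m^2
Step 4 — application rate: Q/A = 82.104/15.272 = 5.38 mm/hr
Therefore the application rate along the lateral = 5.38 mm/hr.


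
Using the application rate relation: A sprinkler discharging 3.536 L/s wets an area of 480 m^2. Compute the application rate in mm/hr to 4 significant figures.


Approach: apply the application rate relation, rate = (Q/A)*3600.
rate = (3.536 / 480) * 3600 = 26.52 mm/hr
Therefore the application rate = 26.52 mm/hr.


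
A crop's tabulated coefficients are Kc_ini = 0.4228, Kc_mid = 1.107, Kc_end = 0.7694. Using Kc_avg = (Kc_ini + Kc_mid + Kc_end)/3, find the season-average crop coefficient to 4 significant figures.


Kc_avg = (0.4228 + 1.107 + 0.7694)/3 = 0.7664
Therefore the season-average crop coefficient = 0.7664.


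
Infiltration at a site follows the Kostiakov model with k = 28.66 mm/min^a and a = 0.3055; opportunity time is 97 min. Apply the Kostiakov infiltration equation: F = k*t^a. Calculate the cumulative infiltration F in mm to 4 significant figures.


F = 28.66 * 97^0.3055 = 115.9 mm
Therefore the cumulative infiltration F = 115.9 mm.


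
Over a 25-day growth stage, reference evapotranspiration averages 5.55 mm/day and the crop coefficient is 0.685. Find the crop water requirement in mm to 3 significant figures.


Approach: apply the crop water requirement relation, CWR = ET0 * Kc * days.
CWR = 5.55 * 0.685 * 25 = 95.0 mm
Therefore the crop water requirement = 95.0 mm.


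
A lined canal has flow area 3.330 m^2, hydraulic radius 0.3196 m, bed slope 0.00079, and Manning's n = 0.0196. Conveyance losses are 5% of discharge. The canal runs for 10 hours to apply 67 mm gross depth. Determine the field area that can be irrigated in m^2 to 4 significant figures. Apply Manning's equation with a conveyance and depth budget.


Approach: apply Manning's equation with a conveyance and depth budget, Q = (1/n)*A*R^(2/3)*S^(1/2); Q_field = Q*(1-loss); Area = Q_field*t/(d/1000).
Step 1 — canal discharge (Manning's equation):
  Q = (1/0.0196) * 3.330 * 0.3196^(2/3) * 0.00079^(1/2) = 2.23223 m^3/s
Step 2 — delivered flow: Q_field = 2.23223*(1 - 5/100) = 2.12062 m^3/s
Step 3 — volume delivered: V = 2.12062 * 10*3600 = 76342.4 m^3
Step 4 — area served: A = V / (depth/1000) = 76342.4 / 0.067 = 1139000 m^2
Therefore the field area that can be irrigated = 1139000 m^2.


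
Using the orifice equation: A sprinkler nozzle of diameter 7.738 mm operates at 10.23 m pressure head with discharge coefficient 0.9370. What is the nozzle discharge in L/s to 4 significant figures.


Approach: apply the orifice equation, Q = Cd*A*sqrt(2*g*h), A = pi*(d/2)^2.
A = pi*(7.738e-3/2)^2 = 4.70270e-05 m^2
Q = 0.9370 * 4.70270e-05 * sqrt(2*9.81*10.23) * 1000 = 0.6243 L/s
Therefore the nozzle discharge = 0.6243 L/s.


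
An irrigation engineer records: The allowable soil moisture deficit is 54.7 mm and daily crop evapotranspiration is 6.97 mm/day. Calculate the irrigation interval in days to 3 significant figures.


Approach: apply the irrigation interval relation, interval = SMD / ETc.
interval = 54.7 / 6.97 = 7.85 days
Therefore the irrigation interval = 7.85 days.


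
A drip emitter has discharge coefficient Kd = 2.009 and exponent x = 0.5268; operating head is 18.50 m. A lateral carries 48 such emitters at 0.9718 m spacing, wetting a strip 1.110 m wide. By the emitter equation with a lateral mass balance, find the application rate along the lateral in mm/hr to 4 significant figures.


Approach: apply the emitter equation with a lateral mass balance, q = Kd*h^x; Q = n*q; rate = Q/(n*spacing*width).
Step 1 — single emitter flow (q = Kd*h^x):
  q = 2.009 * 18.50^0.5268 = 9.34385 L/hr
Step 2 — total lateral flow: Q = 48 * 9.34385 = 448.505 L/hr
Step 3 — wetted area: A = 48 * 0.9718 * 1.110 = 51.7775 m^2
Step 4 — application rate: Q/A = 448.505/51.7775 = 8.662 mm/hr
Therefore the application rate along the lateral = 8.662 mm/hr.


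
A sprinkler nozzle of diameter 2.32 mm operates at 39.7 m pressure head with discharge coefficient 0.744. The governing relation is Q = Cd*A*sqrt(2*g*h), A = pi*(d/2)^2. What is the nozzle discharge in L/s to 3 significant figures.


A = pi*(2.32e-3/2)^2 = 4.2273e-06 m^2
Q = 0.744 * 4.2273e-06 * sqrt(2*9.81*39.7) * 1000 = 0.0878 L/s
Therefore the nozzle discharge = 0.0878 L/s.


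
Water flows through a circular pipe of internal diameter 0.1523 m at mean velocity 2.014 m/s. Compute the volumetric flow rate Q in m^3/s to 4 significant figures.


Approach: apply the continuity equation for pipe flow, Q = A * v with A = pi*(D/2)^2.
A = pi*(0.1523/2)^2 = 0.0182175 m^2
Q = 0.0182175 * 2.014 = 0.03669 m^3/s
Therefore the volumetric flow rate Q = 0.03669 m^3/s.


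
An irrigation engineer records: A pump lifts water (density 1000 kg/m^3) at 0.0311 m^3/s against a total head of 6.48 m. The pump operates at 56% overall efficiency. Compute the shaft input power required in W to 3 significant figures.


Approach: apply hydraulic power then efficiency conversion, P = rho*g*Q*H; P_in = P/eta.
Step 1 — hydraulic power (P = rho*g*Q*H):
  P = 1000 * 9.81 * 0.0311 * 6.48 = 1977.0 W
Step 2 — input power: P_in = P/eta = 1977.0 / 0.56 = 3530 W
Therefore the shaft input power required = 3530 W.


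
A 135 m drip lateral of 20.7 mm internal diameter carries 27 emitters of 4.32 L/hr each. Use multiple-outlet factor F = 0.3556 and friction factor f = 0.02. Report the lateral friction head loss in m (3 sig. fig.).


Approach: apply Darcy-Weisbach with the multiple-outlet F-factor, Q = n*q/(3600*1000) m^3/s; v = Q/A; hf = F*f*(L/D)*(v^2/(2g)).
Q = 27*4.32/(3600*1000) = 3.2400e-05 m^3/s
A = pi*(20.7e-3/2)^2 = 3.3654e-04 m^2, so v = Q/A = 0.096275 m/s
hf = 0.3556*0.02*(135/0.0207)*(0.096275^2/(2*9.81)) = 0.0219 m
Therefore the lateral friction head loss = 0.0219 m.


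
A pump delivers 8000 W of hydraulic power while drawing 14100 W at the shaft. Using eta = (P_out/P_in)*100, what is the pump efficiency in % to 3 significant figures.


eta = (8000 / 14100) * 100 = 56.7 %
Therefore the pump efficiency = 56.7 %.


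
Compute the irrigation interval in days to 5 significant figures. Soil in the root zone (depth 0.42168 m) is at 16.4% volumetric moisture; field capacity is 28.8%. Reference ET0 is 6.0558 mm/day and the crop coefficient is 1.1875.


Approach: apply soil-water budget scheduling, SMD = (FC-theta)/100*depth*1000; ETc = ET0*Kc; interval = SMD/ETc.
Step 1 — soil moisture deficit:
  SMD = (28.8 - 16.4)/100 * 0.42168 * 1000 = 52.28832 mm
Step 2 — daily crop ET (ETc = ET0*Kc):
  ETc = 6.0558 * 1.1875 = 7.191262 mm/day
Step 3 — irrigation interval (SMD/ETc):
  interval = 52.28832 / 7.191262 = 7.2711 days
Therefore the irrigation interval = 7.2711 days.


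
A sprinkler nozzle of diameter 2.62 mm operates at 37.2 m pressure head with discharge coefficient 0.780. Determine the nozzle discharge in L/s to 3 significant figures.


Approach: apply the orifice equation, Q = Cd*A*sqrt(2*g*h), A = pi*(d/2)^2.
A = pi*(2.62e-3/2)^2 = 5.3913e-06 m^2
Q = 0.780 * 5.3913e-06 * sqrt(2*9.81*37.2) * 1000 = 0.114 L/s
Therefore the nozzle discharge = 0.114 L/s.


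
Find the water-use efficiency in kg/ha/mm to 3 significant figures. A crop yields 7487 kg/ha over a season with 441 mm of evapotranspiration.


Approach: apply the water-use efficiency ratio, WUE = yield/ET.
WUE = 7487 / 441 = 17.0 kg/ha/mm
Therefore the water-use efficiency = 17.0 kg/ha/mm.


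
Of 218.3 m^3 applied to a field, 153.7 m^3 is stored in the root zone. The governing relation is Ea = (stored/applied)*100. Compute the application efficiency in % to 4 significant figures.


Ea = (153.7/218.3)*100 = 70.41 %
Therefore the application efficiency = 70.41 %.


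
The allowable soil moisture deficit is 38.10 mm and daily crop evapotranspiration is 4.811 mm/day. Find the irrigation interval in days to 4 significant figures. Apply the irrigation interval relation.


Approach: apply the irrigation interval relation, interval = SMD / ETc.
interval = 38.10 / 4.811 = 7.919 days
Therefore the irrigation interval = 7.919 days.


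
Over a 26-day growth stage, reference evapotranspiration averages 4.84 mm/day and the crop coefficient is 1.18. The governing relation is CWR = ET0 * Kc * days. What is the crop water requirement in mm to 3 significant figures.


CWR = 4.84 * 1.18 * 26 = 148 mm
Therefore the crop water requirement = 148 mm.


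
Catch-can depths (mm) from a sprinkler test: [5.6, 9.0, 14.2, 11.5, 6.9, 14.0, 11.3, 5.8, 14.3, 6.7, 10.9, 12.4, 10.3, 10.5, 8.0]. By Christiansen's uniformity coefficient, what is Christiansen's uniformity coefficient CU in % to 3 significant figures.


Approach: apply Christiansen's uniformity coefficient, CU = (1 - mean_abs_deviation/mean)*100.
mean = 10.093 mm
mean |d_i - mean| = 2.4747 mm
CU = (1 - 2.4747/10.093)*100 = 75.5 %
Therefore Christiansen's uniformity coefficient CU = 75.5 %.


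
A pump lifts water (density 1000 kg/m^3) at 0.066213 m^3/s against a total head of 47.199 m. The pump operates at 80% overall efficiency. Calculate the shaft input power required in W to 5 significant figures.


Approach: apply hydraulic power then efficiency conversion, P = rho*g*Q*H; P_in = P/eta.
Step 1 — hydraulic power (P = rho*g*Q*H):
  P = 1000 * 9.81 * 0.066213 * 47.199 = 30658.09 W
Step 2 — input power: P_in = P/eta = 30658.09 / 0.8 = 38323 W
Therefore the shaft input power required = 38323 W.


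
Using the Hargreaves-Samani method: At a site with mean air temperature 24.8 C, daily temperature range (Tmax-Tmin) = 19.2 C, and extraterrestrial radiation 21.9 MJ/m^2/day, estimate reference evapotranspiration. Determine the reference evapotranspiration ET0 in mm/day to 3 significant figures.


Approach: apply the Hargreaves-Samani method, ET0 = 0.0023*(Tmean+17.8)*sqrt(Tmax-Tmin)*0.408*Ra.
ET0 = 0.0023*(24.8+17.8)*sqrt(19.2)*0.408*21.9 = 3.84 mm/day
Therefore the reference evapotranspiration ET0 = 3.84 mm/day.


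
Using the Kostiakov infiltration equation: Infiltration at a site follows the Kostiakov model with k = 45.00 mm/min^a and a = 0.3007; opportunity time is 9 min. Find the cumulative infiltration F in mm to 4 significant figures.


Approach: apply the Kostiakov infiltration equation, F = k*t^a.
F = 45.00 * 9^0.3007 = 87.13 mm
Therefore the cumulative infiltration F = 87.13 mm.


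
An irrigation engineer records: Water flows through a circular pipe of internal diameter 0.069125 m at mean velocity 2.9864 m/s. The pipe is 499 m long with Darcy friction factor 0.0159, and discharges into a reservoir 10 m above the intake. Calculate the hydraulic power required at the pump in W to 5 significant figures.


Approach: apply continuity + Darcy-Weisbach + hydraulic power, Q = A*v; hf = f*(L/D)*(v^2/(2g)); H = static + hf; P = rho*g*Q*H.
Step 1 — flow rate (continuity, Q = A*v):
  A = pi*(0.069125/2)^2 = 0.003752841 m^2
  Q = 0.003752841 * 2.9864 = 0.01120748 m^3/s
Step 2 — friction head loss (Darcy-Weisbach):
  hf = 0.0159 * (499/0.069125) * (2.9864^2 / (2*9.81))
  hf = 52.17464 m
Step 3 — total head: H = 10 + 52.17464 = 62.17464 m
Step 4 — hydraulic power (P = rho*g*Q*H):
  P = 1000 * 9.81 * 0.01120748 * 62.17464 = 6835.8 W
Therefore the hydraulic power required at the pump = 6835.8 W.


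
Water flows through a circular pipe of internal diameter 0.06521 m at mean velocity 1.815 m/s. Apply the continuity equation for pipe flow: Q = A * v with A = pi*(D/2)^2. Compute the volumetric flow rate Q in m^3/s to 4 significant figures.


A = pi*(0.06521/2)^2 = 0.00333978 m^2
Q = 0.00333978 * 1.815 = 0.006062 m^3/s
Therefore the volumetric flow rate Q = 0.006062 m^3/s.


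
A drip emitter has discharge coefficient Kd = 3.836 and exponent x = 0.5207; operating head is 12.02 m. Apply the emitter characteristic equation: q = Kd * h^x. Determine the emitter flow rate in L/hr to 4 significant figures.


q = 3.836 * 12.02^0.5207 = 14.00 L/hr
Therefore the emitter flow rate = 14.00 L/hr.


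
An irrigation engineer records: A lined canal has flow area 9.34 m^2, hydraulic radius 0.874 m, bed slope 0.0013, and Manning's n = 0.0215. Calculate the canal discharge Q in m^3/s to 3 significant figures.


Approach: apply Manning's equation, Q = (1/n)*A*R^(2/3)*S^(1/2).
Q = (1/0.0215) * 9.34 * 0.874^(2/3) * 0.0013^(1/2) = 14.3 m^3/s
Therefore the canal discharge Q = 14.3 m^3/s.


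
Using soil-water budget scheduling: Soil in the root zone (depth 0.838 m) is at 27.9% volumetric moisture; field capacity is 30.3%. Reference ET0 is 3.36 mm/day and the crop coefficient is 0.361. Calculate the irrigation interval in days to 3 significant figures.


Approach: apply soil-water budget scheduling, SMD = (FC-theta)/100*depth*1000; ETc = ET0*Kc; interval = SMD/ETc.
Step 1 — soil moisture deficit:
  SMD = (30.3 - 27.9)/100 * 0.838 * 1000 = 20.112 mm
Step 2 — daily crop ET (ETc = ET0*Kc):
  ETc = 3.36 * 0.361 = 1.2130 mm/day
Step 3 — irrigation interval (SMD/ETc):
  interval = 20.112 / 1.2130 = 16.6 days
Therefore the irrigation interval = 16.6 days.


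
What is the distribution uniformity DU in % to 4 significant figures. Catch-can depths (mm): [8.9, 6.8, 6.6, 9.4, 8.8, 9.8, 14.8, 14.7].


Approach: apply the low-quarter distribution uniformity, DU = (mean of lowest quarter of readings / overall mean)*100.
sorted lowest 2 of 8: [6.6, 6.8] -> mean = 6.70000 mm
overall mean = 9.97500 mm
DU = (6.70000/9.97500)*100 = 67.17 %
Therefore the distribution uniformity DU = 67.17 %.


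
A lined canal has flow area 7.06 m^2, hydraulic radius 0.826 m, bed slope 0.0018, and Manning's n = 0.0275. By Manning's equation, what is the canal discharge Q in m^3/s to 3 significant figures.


Approach: apply Manning's equation, Q = (1/n)*A*R^(2/3)*S^(1/2).
Q = (1/0.0275) * 7.06 * 0.826^(2/3) * 0.0018^(1/2) = 9.59 m^3/s
Therefore the canal discharge Q = 9.59 m^3/s.


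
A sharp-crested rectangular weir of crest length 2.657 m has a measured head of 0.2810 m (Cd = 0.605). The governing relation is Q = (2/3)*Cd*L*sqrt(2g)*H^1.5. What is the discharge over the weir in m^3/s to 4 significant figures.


Q = (2/3)*0.605*2.657*sqrt(2*9.81)*0.2810^1.5 = 0.7071 m^3/s
Therefore the discharge over the weir = 0.7071 m^3/s.


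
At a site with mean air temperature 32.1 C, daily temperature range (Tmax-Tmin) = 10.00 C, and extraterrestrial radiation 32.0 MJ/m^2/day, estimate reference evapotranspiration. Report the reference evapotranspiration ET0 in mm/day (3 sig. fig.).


Approach: apply the Hargreaves-Samani method, ET0 = 0.0023*(Tmean+17.8)*sqrt(Tmax-Tmin)*0.408*Ra.
ET0 = 0.0023*(32.1+17.8)*sqrt(10.00)*0.408*32.0 = 4.74 mm/day
Therefore the reference evapotranspiration ET0 = 4.74 mm/day.


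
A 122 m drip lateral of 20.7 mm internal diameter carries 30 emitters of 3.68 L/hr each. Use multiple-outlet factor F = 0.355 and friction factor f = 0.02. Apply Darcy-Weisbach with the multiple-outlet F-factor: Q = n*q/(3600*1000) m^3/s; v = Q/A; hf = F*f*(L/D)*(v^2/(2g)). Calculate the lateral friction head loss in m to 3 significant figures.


Q = 30*3.68/(3600*1000) = 3.0667e-05 m^3/s
A = pi*(20.7e-3/2)^2 = 3.3654e-04 m^2, so v = Q/A = 0.091125 m/s
hf = 0.355*0.02*(122/0.0207)*(0.091125^2/(2*9.81)) = 0.0177 m
Therefore the lateral friction head loss = 0.0177 m.


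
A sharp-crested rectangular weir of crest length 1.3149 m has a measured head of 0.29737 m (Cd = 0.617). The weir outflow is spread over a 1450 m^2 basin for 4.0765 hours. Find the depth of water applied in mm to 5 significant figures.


Approach: apply the rectangular weir equation with a volume-to-depth conversion, Q = (2/3)*Cd*L*sqrt(2g)*H^1.5; d = Q*t/A * 1000.
Step 1 — weir discharge:
  Q = (2/3)*0.617*1.3149*sqrt(2*9.81)*0.29737^1.5 = 0.3884918 m^3/s
Step 2 — volume: V = 0.3884918 * 4.0765*3600 = 5701.273 m^3
Step 3 — depth: d = V/A * 1000 = 5701.273/1450 * 1000 = 3931.9 mm
Therefore the depth of water applied = 3931.9 mm.


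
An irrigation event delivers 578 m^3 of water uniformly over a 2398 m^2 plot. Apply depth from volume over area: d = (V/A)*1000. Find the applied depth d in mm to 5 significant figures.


d = (578 / 2398) * 1000 = 241.03 mm
Therefore the applied depth d = 241.03 mm.


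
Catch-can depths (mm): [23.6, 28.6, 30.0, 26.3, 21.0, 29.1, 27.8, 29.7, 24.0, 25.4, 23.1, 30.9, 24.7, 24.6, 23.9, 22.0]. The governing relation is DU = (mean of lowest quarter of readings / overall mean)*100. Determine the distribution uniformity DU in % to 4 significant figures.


sorted lowest 4 of 16: [21.0, 22.0, 23.1, 23.6] -> mean = 22.4250 mm
overall mean = 25.9187 mm
DU = (22.4250/25.9187)*100 = 86.52 %
Therefore the distribution uniformity DU = 86.52 %.


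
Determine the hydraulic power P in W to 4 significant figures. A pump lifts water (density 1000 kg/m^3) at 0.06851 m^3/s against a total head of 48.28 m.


Approach: apply the hydraulic power relation, P = rho*g*Q*H.
P = 1000 * 9.81 * 0.06851 * 48.28 = 32450 W
Therefore the hydraulic power P = 32450 W.


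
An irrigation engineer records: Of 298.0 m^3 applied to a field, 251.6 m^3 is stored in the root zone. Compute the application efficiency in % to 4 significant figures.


Approach: apply the application efficiency ratio, Ea = (stored/applied)*100.
Ea = (251.6/298.0)*100 = 84.43 %
Therefore the application efficiency = 84.43 %.


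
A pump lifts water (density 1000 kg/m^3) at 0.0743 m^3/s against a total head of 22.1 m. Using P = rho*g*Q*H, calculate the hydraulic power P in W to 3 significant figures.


P = 1000 * 9.81 * 0.0743 * 22.1 = 16100 W
Therefore the hydraulic power P = 16100 W.


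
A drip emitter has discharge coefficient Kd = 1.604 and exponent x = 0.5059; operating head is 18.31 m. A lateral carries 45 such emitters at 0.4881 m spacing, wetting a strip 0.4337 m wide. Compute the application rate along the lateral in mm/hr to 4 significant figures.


Approach: apply the emitter equation with a lateral mass balance, q = Kd*h^x; Q = n*q; rate = Q/(n*spacing*width).
Step 1 — single emitter flow (q = Kd*h^x):
  q = 1.604 * 18.31^0.5059 = 6.98230 L/hr
Step 2 — total lateral flow: Q = 45 * 6.98230 = 314.203 L/hr
Step 3 — wetted area: A = 45 * 0.4881 * 0.4337 = 9.52600 m^2
Step 4 — application rate: Q/A = 314.203/9.52600 = 32.98 mm/hr
Therefore the application rate along the lateral = 32.98 mm/hr.


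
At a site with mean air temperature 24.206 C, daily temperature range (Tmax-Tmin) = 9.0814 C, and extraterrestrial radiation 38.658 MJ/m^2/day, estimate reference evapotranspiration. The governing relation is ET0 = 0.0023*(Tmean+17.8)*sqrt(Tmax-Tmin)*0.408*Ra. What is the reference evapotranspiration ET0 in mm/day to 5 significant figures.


ET0 = 0.0023*(24.206+17.8)*sqrt(9.0814)*0.408*38.658 = 4.5921 mm/day
Therefore the reference evapotranspiration ET0 = 4.5921 mm/day.


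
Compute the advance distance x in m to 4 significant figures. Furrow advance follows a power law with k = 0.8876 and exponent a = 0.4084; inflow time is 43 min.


Approach: apply the power-law advance function, x = k*t^a.
x = 0.8876 * 43^0.4084 = 4.124 m
Therefore the advance distance x = 4.124 m.


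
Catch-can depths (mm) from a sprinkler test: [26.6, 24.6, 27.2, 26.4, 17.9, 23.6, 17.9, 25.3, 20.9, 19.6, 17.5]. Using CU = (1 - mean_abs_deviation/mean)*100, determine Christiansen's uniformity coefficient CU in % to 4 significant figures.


mean = 22.5000 mm
mean |d_i - mean| = 3.40000 mm
CU = (1 - 3.40000/22.5000)*100 = 84.89 %
Therefore Christiansen's uniformity coefficient CU = 84.89 %.


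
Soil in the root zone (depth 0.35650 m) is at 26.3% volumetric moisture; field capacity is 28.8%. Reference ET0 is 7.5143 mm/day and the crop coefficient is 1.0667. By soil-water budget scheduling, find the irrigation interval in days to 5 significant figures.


Approach: apply soil-water budget scheduling, SMD = (FC-theta)/100*depth*1000; ETc = ET0*Kc; interval = SMD/ETc.
Step 1 — soil moisture deficit:
  SMD = (28.8 - 26.3)/100 * 0.35650 * 1000 = 8.912500 mm
Step 2 — daily crop ET (ETc = ET0*Kc):
  ETc = 7.5143 * 1.0667 = 8.015504 mm/day
Step 3 — irrigation interval (SMD/ETc):
  interval = 8.912500 / 8.015504 = 1.1119 days
Therefore the irrigation interval = 1.1119 days.


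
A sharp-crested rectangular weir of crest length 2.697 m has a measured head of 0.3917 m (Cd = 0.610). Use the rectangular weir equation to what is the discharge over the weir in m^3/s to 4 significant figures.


Approach: apply the rectangular weir equation, Q = (2/3)*Cd*L*sqrt(2g)*H^1.5.
Q = (2/3)*0.610*2.697*sqrt(2*9.81)*0.3917^1.5 = 1.191 m^3/s
Therefore the discharge over the weir = 1.191 m^3/s.


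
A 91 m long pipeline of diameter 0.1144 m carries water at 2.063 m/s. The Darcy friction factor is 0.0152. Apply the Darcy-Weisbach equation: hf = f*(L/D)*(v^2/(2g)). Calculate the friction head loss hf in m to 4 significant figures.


hf = 0.0152 * (91/0.1144) * (2.063^2 / (2*9.81))
hf = 2.623 m
Therefore the friction head loss hf = 2.623 m.


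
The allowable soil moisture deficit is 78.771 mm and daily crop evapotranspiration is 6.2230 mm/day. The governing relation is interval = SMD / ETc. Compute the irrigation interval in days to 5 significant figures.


interval = 78.771 / 6.2230 = 12.658 days
Therefore the irrigation interval = 12.658 days.


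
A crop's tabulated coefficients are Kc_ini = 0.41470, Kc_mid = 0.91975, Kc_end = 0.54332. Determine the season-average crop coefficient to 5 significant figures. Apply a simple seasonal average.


Approach: apply a simple seasonal average, Kc_avg = (Kc_ini + Kc_mid + Kc_end)/3.
Kc_avg = (0.41470 + 0.91975 + 0.54332)/3 = 0.62592
Therefore the season-average crop coefficient = 0.62592.
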